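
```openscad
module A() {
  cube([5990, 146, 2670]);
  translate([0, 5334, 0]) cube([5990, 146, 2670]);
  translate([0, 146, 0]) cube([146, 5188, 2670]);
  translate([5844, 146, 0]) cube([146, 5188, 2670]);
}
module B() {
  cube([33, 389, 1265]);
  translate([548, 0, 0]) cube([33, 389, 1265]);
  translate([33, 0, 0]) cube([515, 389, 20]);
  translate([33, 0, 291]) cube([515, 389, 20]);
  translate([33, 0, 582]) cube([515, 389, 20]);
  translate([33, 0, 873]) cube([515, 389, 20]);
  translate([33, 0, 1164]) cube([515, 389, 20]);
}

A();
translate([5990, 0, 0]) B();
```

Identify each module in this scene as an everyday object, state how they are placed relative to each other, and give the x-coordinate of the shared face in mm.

A is a house frame. B is a bookshelf. The bookshelf is against the house frame's +x side, with their −y faces flush. The x-coordinate of the shared face is 5990 mm.

The house frame's +x face and the bookshelf's −x face are both at x = 5990 mm.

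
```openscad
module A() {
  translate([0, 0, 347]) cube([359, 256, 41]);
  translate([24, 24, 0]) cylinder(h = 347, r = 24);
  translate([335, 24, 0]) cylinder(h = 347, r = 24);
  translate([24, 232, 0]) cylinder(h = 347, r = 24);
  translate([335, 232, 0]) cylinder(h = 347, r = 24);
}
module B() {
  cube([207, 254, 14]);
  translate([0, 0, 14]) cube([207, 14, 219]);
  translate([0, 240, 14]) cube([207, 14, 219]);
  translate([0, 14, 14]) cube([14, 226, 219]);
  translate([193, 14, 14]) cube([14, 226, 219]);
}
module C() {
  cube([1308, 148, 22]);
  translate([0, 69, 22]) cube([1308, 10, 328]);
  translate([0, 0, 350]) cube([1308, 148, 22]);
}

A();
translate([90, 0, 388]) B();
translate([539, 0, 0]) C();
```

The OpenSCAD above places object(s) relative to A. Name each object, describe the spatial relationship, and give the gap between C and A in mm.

The I-beam's nearest face is 180 mm from the stool's +x face.

A is a stool. B is an open box. C is an I-beam. The open box is on top of the stool. The I-beam is on the floor beside the stool on its +x side. The gap between the I-beam and the stool is 180 mm.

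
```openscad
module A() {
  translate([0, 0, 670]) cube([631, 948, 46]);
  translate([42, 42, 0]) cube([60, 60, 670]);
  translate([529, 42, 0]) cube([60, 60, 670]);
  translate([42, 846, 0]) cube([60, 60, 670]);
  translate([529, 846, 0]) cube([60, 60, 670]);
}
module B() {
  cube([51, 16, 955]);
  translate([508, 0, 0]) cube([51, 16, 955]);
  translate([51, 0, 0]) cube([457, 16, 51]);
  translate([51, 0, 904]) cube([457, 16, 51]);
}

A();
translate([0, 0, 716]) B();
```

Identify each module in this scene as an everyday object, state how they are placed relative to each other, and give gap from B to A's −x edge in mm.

A is a table. B is a picture frame. The picture frame is on top of the table. The gap from the picture frame to the table's −x edge is 0 mm.

The picture frame's min-x is at 0; the table's min-x is 0; gap = 0 mm.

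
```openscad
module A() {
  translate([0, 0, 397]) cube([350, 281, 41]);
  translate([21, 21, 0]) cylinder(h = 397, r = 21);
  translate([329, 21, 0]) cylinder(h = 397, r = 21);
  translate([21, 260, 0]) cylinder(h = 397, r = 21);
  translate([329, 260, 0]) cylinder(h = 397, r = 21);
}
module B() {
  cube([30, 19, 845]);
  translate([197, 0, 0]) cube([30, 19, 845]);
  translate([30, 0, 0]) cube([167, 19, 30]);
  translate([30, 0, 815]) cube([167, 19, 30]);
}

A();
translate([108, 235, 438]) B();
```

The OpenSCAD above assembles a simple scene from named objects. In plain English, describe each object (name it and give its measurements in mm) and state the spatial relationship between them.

A is a four-legged stool. The seat is a 350×281×41 mm slab whose top surface is at z = 438 mm; four round legs, each 42 mm in diameter, run from the floor (z = 0) to the underside of the seat, each leg's axis is inset half a diameter from the nearest pair of seat edges (so the leg's bounding box is flush with the corner).

B is a rectangular picture frame lying in the x–z plane (depth along y). The opening is 167 mm wide (x) by 785 mm tall (z), surrounded by a border 30 mm wide on all four sides. The frame is 19 mm deep and is made of two full-height vertical stiles with two horizontal rails fitted between them.

The picture frame is on top of the stool.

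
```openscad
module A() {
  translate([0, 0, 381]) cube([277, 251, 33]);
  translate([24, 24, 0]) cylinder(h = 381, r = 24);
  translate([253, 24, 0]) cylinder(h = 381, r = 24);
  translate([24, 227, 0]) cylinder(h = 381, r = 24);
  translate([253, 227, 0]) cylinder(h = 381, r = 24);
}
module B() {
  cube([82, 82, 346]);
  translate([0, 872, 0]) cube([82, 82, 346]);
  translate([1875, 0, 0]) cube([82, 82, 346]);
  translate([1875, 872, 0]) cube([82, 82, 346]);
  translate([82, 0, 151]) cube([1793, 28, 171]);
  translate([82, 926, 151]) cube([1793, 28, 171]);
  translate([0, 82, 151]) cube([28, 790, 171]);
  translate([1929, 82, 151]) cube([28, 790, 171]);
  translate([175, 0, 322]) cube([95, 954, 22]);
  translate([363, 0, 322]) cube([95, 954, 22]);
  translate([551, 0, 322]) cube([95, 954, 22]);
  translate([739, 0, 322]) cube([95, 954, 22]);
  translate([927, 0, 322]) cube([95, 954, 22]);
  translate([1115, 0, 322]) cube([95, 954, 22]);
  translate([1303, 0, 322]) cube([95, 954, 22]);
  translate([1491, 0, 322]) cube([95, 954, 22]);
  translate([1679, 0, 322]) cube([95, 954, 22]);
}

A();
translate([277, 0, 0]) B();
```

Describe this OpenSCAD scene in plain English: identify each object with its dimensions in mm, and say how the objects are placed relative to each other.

A is a simple wooden stool: a rectangular seat 277 mm (x) by 251 mm (y), 33 mm thick, top face at z = 414 mm, on four round legs, each 48 mm in diameter. The legs rest on z = 0, each leg's axis is inset half a diameter from the nearest pair of seat edges (so the leg's bounding box is flush with the corner).

B is a bed frame 1957 mm long (x) by 954 mm wide (y). Four 82×82 mm corner posts, 346 mm tall, at the corners of the footprint. Four rails of 28 mm thickness and 171 mm height run between adjacent posts with their undersides at z = 151 mm, their outer faces flush with the outside of the frame (the two x-running rails run between the posts' inner faces; the two y-running rails run between the posts' inner faces). 9 slats, each 95 mm wide (x) and 22 mm thick, lie across the top of the two x-running rails, running the full 954 mm width of the frame in y; the slats are evenly spaced along x between the inner faces of the end posts with equal gaps (rounded down to the nearest mm) at the −x end and between each pair — any rounding remainder accumulates at the +x end.

The bed frame is against the stool's +x side, with their −y faces flush.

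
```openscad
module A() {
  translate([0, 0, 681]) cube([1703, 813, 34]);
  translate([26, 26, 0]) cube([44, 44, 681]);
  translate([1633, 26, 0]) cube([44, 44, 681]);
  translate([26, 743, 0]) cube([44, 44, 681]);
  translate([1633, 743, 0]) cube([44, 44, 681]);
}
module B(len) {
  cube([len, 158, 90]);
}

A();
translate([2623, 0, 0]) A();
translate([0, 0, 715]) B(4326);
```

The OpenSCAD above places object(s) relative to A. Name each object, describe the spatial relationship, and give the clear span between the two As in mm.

Second table starts at x = 2623; first ends at x = 1703; clear span = 2623 − 1703 = 920 mm.

A is a table. B is a beam. A beam spans the tops of two tables. The clear span between the two tables is 920 mm.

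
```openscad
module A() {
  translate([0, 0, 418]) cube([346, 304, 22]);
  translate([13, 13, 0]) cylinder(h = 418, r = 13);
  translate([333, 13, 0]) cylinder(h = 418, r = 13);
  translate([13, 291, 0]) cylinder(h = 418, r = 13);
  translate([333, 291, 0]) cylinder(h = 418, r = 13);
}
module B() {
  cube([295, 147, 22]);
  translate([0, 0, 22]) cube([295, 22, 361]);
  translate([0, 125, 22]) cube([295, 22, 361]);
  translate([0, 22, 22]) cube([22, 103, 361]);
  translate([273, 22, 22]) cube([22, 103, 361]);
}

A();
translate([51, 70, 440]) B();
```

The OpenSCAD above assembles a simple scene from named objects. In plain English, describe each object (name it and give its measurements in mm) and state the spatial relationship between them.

A is a four-legged stool. The seat is 346×304 mm, 22 mm thick, top at z = 440 mm. It stands on four round legs, each 26 mm in diameter, from z = 0 to the seat underside, each leg's axis is inset half a diameter from the nearest pair of seat edges (so the leg's bounding box is flush with the corner).

B is an open storage box with external size 295×147×383 mm and wall thickness 22 mm (the base is also 22 mm thick). The base covers the whole footprint; the four walls stand on the base, with the y-facing walls full-width and the x-facing walls fitting between their inner faces.

The open box is on top of the stool.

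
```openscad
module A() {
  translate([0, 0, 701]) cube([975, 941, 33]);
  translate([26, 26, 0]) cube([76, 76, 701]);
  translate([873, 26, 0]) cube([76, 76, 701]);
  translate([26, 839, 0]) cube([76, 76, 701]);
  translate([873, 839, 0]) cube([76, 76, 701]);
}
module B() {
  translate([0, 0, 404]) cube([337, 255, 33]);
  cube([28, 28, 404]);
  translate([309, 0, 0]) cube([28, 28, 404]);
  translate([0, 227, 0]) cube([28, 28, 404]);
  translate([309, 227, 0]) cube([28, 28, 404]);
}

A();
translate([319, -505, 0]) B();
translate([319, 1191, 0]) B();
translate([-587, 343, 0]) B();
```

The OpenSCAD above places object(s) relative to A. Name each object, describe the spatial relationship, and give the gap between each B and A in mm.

A is a table. B is a stool. Three stools sit around the table at the −y, +y, −x sides. The gap between each stool and the table is 250 mm.

Each stool's nearest face is 250 mm from the table's bounding box.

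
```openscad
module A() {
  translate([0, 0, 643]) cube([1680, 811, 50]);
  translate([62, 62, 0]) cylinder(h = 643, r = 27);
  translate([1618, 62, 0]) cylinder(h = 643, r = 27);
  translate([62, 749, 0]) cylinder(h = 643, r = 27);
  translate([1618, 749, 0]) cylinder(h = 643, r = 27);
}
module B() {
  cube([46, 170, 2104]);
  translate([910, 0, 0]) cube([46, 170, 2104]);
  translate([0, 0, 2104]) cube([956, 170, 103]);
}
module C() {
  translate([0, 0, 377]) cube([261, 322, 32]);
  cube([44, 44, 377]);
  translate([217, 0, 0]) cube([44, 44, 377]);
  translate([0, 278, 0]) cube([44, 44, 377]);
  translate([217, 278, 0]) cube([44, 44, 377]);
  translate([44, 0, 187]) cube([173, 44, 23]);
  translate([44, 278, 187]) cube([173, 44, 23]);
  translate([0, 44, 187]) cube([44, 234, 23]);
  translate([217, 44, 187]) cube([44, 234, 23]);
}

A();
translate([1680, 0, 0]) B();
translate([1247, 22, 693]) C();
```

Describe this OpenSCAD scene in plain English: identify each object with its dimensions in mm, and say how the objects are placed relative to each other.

A is a rectangular dining table. The top is 1680×811×50 mm with its upper surface at z = 693 mm. It stands on four round legs of 54 mm diameter, each leg's bounding box inset 35 mm from the nearest pair of top edges, running from the floor to the underside of the top.

B is a door frame. The clear opening is 864 mm wide and 2104 mm high. Two 46 mm wide jambs, 170 mm deep, stand either side of the opening from the floor to the top of the opening. A 103 mm thick head sits across the top of both jambs, spanning the full outside width of the frame.

C is a four-legged stool. The seat is a 261×322×32 mm slab whose top surface is at z = 409 mm; four square legs, each 44×44 mm in cross-section, run from the floor (z = 0) to the underside of the seat, each flush with a corner of the seat. Four stretchers, 44 mm wide and 23 mm tall, connect adjacent legs with their undersides at z = 187 mm, each running between the inner faces of the legs it joins and aligned with the legs' outer faces on the other axis.

The door frame is against the table's +x side, with their −y faces flush. The stool is on top of the table.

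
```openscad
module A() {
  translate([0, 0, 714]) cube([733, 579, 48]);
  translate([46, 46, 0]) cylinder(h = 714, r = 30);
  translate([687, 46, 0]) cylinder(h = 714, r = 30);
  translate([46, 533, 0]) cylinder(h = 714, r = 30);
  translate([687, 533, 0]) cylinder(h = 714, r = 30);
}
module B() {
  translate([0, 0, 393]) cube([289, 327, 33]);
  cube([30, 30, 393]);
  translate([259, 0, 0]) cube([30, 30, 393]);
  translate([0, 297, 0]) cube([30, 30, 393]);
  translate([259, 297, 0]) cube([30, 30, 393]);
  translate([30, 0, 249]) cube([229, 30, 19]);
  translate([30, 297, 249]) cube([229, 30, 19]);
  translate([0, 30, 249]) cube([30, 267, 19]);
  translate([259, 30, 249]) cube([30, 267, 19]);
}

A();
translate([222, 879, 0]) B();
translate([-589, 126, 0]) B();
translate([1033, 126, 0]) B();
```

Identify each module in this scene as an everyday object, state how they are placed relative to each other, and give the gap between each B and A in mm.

Each stool's nearest face is 300 mm from the table's bounding box.

A is a table. B is a stool. Three stools sit around the table at the +y, −x, +x sides. The gap between each stool and the table is 300 mm.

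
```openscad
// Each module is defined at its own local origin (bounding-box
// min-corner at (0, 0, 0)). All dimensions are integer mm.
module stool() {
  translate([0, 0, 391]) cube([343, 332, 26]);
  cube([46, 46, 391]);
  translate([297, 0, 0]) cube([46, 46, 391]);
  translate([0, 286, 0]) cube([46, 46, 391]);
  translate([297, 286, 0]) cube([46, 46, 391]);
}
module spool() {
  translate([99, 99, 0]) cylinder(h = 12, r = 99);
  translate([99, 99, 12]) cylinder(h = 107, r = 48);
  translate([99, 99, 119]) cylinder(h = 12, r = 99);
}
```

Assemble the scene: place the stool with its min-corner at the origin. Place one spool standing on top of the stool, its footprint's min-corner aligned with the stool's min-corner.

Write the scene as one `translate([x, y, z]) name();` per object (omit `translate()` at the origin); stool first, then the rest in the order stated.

stool();
translate([0, 0, 417]) spool();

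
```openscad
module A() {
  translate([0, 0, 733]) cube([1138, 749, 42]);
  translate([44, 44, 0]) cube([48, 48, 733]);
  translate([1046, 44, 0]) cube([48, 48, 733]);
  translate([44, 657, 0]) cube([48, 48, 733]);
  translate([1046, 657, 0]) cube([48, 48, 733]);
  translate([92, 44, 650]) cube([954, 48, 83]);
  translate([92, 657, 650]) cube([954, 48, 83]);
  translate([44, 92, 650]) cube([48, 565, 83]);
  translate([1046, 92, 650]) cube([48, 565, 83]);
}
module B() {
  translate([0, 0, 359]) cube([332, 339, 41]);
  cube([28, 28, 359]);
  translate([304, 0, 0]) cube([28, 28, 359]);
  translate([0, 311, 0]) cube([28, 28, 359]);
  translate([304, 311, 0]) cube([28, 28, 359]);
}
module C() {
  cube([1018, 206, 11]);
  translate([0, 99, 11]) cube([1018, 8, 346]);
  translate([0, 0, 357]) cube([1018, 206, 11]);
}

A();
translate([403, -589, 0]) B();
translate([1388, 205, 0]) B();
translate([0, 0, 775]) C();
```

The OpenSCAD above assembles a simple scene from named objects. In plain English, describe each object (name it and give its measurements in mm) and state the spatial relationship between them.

A is a rectangular dining table. The top is 1138×749×42 mm with its upper surface at z = 775 mm. It stands on four 48×48 mm square legs, each inset 44 mm from the nearest pair of top edges, running from the floor to the underside of the top. Four apron rails, 48 mm thick and 83 mm tall, run between adjacent legs with their top edges flush with the underside of the top and their outer faces flush with the legs' outer faces.

B is a simple wooden stool: a rectangular seat 332 mm (x) by 339 mm (y), 41 mm thick, top face at z = 400 mm, on four square legs, each 28×28 mm in cross-section. The legs rest on z = 0, each flush with a corner of the seat.

C is an I-beam lying along x, 1018 mm long. Overall section height 368 mm. Two flanges 206 mm wide (y) and 11 mm thick, one on the floor and one at the top; a web 8 mm thick runs between them, centred on the flange width.

Two stools sit around the table at the −y, +x sides. The I-beam is on top of the table.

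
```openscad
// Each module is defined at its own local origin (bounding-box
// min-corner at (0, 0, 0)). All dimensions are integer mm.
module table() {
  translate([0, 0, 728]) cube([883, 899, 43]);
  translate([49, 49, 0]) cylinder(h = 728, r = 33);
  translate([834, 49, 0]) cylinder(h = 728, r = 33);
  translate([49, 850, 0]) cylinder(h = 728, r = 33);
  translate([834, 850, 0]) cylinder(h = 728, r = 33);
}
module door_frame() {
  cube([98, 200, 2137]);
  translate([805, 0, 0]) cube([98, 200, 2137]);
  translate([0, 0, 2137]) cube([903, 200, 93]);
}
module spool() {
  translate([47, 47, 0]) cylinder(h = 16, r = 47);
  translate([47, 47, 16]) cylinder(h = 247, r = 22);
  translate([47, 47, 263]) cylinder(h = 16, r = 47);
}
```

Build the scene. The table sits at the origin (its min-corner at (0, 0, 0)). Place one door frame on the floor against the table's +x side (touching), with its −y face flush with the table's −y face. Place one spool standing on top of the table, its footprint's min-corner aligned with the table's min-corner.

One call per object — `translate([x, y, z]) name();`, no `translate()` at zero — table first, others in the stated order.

table();
translate([883, 0, 0]) door_frame();
translate([0, 0, 771]) spool();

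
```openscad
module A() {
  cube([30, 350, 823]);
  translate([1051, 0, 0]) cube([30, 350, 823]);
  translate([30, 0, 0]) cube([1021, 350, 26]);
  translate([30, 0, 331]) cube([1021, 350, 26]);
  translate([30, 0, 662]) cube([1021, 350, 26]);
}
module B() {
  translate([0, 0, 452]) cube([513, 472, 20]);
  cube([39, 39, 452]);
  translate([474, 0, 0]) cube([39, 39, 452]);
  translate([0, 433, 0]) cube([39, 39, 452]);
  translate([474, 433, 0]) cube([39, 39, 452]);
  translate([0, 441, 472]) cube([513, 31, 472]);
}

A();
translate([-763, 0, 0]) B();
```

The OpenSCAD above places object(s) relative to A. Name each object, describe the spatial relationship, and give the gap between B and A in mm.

The chair's nearest face is 250 mm from the bookshelf's −x face.

A is a bookshelf. B is a chair. The chair is on the floor beside the bookshelf on its −x side. The gap between the chair and the bookshelf is 250 mm.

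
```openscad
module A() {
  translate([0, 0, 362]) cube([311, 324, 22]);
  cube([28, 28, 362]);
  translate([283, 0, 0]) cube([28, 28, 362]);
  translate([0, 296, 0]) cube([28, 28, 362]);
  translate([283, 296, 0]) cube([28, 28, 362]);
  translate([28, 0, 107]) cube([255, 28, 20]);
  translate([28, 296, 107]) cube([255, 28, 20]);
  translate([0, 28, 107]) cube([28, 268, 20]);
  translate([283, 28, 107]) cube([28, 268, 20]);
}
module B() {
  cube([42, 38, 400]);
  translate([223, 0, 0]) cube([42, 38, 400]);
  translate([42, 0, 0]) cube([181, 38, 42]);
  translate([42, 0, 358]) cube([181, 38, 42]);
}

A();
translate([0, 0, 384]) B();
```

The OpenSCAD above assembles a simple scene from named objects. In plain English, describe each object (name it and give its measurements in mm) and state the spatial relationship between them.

A is a four-legged stool. The seat is 311×324 mm, 22 mm thick, top at z = 384 mm. It stands on four square legs, each 28×28 mm in cross-section, from z = 0 to the seat underside, each flush with a corner of the seat. Four stretchers, 28 mm wide and 20 mm tall, connect adjacent legs with their undersides at z = 107 mm, each running between the inner faces of the legs it joins and aligned with the legs' outer faces on the other axis.

B is a picture frame with a 181×316 mm rectangular opening (x by z) and a uniform 42 mm border on every side. Frame depth is 38 mm along y. It is built from two vertical stiles running the full outside height and two horizontal rails spanning the gap between the stiles.

The picture frame is on top of the stool.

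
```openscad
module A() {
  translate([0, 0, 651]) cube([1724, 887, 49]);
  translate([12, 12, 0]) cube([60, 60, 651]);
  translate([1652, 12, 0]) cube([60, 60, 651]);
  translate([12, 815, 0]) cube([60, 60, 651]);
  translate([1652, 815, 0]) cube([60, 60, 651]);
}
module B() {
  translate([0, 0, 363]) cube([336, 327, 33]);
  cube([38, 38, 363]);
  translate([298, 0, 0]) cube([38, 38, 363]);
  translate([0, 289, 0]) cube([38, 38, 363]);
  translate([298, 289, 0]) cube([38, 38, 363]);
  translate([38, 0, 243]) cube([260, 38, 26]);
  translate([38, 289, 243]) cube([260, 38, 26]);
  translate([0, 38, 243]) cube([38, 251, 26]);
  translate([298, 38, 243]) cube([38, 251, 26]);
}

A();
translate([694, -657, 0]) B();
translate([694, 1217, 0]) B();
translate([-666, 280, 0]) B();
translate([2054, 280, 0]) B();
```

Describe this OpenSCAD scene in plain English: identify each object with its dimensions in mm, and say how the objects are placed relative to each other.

A is a table with a 1724×887 mm rectangular top, 49 mm thick, top surface at z = 700 mm, supported by four 60×60 mm square legs, each inset 12 mm from the nearest pair of top edges, running from the floor.

B is a simple wooden stool: a rectangular seat 336 mm (x) by 327 mm (y), 33 mm thick, top face at z = 396 mm, on four square legs, each 38×38 mm in cross-section. The legs rest on z = 0, each flush with a corner of the seat. Four stretchers, 38 mm wide and 26 mm tall, connect adjacent legs with their undersides at z = 243 mm, each running between the inner faces of the legs it joins and aligned with the legs' outer faces on the other axis.

Four stools sit around the table at the −y, +y, −x, +x sides.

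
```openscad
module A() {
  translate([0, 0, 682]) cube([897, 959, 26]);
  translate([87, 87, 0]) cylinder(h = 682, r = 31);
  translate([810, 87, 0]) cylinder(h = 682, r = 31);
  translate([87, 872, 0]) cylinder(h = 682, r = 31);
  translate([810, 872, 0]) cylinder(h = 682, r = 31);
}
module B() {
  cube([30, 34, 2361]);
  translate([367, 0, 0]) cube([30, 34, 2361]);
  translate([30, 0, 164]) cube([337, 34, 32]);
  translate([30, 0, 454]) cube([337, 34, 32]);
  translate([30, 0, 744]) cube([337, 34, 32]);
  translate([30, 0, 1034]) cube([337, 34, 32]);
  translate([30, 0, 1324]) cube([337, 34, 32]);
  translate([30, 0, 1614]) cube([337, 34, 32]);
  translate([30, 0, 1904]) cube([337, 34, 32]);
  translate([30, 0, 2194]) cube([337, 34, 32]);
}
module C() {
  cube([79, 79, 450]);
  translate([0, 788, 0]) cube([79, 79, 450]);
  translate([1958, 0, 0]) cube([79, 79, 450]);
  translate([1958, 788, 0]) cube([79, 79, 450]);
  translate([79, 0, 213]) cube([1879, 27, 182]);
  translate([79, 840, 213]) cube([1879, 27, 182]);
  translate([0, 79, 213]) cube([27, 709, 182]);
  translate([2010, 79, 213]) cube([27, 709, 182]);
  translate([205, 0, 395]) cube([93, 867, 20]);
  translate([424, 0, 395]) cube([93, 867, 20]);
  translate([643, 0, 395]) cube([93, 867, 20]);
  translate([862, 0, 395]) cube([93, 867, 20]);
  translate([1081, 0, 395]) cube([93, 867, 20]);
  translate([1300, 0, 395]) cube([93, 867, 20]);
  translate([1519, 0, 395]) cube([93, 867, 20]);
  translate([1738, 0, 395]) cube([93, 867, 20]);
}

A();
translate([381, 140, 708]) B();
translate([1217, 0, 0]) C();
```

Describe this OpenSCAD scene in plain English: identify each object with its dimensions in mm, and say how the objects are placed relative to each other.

A is a table with a 897×959 mm rectangular top, 26 mm thick, top surface at z = 708 mm, supported by four round legs of 62 mm diameter, each leg's bounding box inset 56 mm from the nearest pair of top edges, running from the floor.

B is a straight ladder. Two 30×34 mm vertical rails, 2361 mm tall, stand 397 mm apart (outside-to-outside) with their front faces coplanar on the −y side. 8 rungs, each 34 mm deep and 32 mm tall, span between the inner faces of the rails, front faces flush with the rails. The lowest rung's underside is at z = 164 mm and rungs are spaced 290 mm apart (underside to underside).

C is a bed frame 2037 mm long (x) by 867 mm wide (y). Four 79×79 mm corner posts, 450 mm tall, at the corners of the footprint. Four rails of 27 mm thickness and 182 mm height run between adjacent posts with their undersides at z = 213 mm, their outer faces flush with the outside of the frame (the two x-running rails run between the posts' inner faces; the two y-running rails run between the posts' inner faces). 8 slats, each 93 mm wide (x) and 20 mm thick, lie across the top of the two x-running rails, running the full 867 mm width of the frame in y; the slats are evenly spaced along x between the inner faces of the end posts with equal gaps (rounded down to the nearest mm) at the −x end and between each pair — any rounding remainder accumulates at the +x end.

The ladder is on top of the table. The bed frame is on the floor beside the table on its +x side.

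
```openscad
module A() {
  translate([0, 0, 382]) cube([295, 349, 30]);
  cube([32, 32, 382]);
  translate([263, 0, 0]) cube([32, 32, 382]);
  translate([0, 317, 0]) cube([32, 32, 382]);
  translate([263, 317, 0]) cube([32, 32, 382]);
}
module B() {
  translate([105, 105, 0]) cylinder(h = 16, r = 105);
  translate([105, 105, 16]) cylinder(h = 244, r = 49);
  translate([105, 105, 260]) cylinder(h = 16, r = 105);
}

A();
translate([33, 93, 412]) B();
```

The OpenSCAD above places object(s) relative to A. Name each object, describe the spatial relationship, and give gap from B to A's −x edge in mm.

The spool's min-x is at 33; the stool's min-x is 0; gap = 33 mm.

A is a stool. B is a spool. The spool is on top of the stool. The gap from the spool to the stool's −x edge is 33 mm.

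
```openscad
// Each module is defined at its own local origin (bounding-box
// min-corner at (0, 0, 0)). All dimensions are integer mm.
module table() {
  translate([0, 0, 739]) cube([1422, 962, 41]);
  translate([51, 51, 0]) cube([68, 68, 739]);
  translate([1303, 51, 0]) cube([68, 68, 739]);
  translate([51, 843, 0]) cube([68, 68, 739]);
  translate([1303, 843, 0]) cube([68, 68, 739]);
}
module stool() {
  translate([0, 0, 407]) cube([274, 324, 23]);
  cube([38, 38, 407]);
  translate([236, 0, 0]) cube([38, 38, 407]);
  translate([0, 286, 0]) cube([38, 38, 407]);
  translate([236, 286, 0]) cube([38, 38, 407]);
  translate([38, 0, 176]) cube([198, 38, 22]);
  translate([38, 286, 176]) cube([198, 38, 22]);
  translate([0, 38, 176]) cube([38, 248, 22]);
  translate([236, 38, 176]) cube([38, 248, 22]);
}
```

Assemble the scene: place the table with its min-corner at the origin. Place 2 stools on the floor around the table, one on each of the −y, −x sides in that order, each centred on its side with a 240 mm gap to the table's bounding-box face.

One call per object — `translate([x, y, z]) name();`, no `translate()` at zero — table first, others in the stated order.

table();
translate([574, -564, 0]) stool();
translate([-514, 319, 0]) stool();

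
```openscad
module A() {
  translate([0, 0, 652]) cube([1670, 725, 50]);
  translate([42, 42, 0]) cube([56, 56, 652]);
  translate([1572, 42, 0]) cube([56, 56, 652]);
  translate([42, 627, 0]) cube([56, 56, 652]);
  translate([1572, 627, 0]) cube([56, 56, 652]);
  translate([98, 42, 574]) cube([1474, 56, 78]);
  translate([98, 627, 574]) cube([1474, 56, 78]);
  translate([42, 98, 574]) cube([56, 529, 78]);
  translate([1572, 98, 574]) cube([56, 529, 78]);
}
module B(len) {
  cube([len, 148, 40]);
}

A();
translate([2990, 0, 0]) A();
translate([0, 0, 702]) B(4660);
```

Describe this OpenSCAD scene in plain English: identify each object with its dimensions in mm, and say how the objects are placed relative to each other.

A is a table with a 1670×725 mm rectangular top, 50 mm thick, top surface at z = 702 mm, supported by four 56×56 mm square legs, each inset 42 mm from the nearest pair of top edges, running from the floor. Four apron rails, 56 mm thick and 78 mm tall, run between adjacent legs with their top edges flush with the underside of the top and their outer faces flush with the legs' outer faces.

B is a rectangular beam 4660 mm long (x), 148 mm deep (y), 40 mm thick (z).

The beam spans the tops of two tables placed 1320 mm apart, resting at z = 702 mm.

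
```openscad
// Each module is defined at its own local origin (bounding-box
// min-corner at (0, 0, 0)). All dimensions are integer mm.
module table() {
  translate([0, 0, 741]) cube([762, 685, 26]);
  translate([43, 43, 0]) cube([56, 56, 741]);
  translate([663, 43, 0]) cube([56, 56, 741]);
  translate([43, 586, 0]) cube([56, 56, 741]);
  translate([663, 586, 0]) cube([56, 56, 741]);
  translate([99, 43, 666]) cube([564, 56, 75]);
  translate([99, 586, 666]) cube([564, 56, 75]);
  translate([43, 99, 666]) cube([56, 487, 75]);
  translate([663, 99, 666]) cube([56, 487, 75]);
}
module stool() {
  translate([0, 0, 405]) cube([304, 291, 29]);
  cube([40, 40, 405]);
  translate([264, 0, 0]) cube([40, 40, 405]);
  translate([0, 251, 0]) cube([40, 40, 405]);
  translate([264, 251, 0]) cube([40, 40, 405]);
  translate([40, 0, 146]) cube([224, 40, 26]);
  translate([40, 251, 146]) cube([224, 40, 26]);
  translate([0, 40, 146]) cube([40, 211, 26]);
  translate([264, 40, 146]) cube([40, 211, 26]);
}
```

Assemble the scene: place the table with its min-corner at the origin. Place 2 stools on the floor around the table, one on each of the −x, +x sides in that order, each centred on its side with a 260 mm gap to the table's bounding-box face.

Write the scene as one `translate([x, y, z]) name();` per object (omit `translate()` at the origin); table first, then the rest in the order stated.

table();
translate([-564, 197, 0]) stool();
translate([1022, 197, 0]) stool();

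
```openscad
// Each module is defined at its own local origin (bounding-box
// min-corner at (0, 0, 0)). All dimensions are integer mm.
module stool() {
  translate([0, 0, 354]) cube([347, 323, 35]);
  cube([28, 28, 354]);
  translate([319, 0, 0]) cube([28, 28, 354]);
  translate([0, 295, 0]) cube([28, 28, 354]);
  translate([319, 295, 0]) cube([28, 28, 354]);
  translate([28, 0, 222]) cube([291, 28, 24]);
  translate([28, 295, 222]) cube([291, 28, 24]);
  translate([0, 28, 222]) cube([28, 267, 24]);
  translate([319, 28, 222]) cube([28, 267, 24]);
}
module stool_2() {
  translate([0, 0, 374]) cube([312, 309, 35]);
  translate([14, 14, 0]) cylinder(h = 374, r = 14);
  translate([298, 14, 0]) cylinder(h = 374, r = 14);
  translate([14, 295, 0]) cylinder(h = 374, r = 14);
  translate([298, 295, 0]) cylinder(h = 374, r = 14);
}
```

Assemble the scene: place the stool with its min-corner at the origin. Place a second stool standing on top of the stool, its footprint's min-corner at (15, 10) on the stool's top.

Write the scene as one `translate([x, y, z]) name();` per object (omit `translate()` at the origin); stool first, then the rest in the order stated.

stool();
translate([15, 10, 389]) stool_2();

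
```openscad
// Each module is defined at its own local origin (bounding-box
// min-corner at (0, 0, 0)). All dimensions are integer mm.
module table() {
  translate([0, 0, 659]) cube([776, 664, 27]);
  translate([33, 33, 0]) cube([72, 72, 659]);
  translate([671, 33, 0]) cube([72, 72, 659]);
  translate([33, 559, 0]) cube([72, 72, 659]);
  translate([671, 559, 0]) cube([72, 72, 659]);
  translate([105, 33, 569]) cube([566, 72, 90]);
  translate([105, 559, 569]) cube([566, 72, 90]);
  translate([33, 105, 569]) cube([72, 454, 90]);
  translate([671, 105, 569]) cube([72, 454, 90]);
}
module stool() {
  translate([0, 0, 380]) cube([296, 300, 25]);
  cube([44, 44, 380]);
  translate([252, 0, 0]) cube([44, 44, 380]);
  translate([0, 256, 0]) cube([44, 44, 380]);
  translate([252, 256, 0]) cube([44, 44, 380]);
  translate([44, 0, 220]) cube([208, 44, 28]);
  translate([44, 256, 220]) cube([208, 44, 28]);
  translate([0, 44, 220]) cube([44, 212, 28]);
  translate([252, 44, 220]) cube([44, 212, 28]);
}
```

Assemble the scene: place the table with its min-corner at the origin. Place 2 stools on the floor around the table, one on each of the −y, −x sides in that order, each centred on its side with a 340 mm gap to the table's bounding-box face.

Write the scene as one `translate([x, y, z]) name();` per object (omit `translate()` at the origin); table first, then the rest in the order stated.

table();
translate([240, -640, 0]) stool();
translate([-636, 182, 0]) stool();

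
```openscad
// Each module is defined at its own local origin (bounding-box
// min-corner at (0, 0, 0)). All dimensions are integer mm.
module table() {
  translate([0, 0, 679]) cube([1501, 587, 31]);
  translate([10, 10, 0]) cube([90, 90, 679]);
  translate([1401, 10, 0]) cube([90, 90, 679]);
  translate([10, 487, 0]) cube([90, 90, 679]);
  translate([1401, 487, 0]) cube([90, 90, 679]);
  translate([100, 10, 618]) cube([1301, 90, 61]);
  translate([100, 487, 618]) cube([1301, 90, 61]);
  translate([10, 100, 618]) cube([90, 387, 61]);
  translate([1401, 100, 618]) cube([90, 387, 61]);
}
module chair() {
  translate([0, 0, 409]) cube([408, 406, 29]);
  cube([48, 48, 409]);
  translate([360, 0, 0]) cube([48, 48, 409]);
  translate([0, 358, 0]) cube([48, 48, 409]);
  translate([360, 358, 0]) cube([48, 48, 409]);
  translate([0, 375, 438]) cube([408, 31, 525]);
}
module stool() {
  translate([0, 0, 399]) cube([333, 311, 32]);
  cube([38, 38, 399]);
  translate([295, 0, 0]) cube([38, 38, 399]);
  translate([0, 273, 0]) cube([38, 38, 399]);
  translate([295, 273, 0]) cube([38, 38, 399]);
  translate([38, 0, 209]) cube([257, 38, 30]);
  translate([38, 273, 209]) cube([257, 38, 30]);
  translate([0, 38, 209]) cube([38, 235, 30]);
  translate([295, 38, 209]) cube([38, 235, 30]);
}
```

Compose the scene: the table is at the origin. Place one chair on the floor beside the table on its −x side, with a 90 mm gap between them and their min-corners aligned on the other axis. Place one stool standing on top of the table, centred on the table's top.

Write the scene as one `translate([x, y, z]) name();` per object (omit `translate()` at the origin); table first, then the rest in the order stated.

table();
translate([-498, 0, 0]) chair();
translate([584, 138, 710]) stool();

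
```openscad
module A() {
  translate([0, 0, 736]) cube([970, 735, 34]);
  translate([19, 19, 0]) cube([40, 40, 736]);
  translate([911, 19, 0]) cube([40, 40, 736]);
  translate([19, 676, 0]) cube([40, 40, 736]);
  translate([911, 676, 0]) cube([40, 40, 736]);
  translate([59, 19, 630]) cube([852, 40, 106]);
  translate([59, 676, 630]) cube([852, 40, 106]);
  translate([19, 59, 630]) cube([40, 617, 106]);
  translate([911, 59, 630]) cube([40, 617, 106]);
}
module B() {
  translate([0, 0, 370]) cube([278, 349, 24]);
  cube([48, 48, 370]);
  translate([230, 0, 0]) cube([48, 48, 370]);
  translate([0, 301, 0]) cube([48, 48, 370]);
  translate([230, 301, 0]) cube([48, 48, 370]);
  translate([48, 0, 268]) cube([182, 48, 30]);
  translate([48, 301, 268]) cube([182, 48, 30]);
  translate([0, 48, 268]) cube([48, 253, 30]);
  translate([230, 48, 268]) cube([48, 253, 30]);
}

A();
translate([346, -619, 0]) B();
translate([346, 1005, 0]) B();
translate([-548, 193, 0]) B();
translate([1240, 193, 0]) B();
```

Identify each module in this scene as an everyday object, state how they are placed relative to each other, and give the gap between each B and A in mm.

A is a table. B is a stool. Four stools sit around the table at the −y, +y, −x, +x sides. The gap between each stool and the table is 270 mm.

Each stool's nearest face is 270 mm from the table's bounding box.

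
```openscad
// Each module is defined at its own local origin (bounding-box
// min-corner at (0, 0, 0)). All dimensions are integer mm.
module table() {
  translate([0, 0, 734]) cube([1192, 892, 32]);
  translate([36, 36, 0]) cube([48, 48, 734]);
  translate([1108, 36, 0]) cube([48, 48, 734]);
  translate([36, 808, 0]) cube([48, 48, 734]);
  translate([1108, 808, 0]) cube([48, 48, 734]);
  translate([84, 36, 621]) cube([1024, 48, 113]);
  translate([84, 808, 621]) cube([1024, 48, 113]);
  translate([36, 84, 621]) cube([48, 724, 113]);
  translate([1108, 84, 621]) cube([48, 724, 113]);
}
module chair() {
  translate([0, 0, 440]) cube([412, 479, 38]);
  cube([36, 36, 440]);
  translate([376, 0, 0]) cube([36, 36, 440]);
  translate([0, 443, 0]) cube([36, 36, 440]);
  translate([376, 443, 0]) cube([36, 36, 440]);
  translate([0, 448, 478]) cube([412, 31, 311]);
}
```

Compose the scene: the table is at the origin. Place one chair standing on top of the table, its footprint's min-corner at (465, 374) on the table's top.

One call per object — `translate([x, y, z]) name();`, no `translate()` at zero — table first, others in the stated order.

table();
translate([465, 374, 766]) chair();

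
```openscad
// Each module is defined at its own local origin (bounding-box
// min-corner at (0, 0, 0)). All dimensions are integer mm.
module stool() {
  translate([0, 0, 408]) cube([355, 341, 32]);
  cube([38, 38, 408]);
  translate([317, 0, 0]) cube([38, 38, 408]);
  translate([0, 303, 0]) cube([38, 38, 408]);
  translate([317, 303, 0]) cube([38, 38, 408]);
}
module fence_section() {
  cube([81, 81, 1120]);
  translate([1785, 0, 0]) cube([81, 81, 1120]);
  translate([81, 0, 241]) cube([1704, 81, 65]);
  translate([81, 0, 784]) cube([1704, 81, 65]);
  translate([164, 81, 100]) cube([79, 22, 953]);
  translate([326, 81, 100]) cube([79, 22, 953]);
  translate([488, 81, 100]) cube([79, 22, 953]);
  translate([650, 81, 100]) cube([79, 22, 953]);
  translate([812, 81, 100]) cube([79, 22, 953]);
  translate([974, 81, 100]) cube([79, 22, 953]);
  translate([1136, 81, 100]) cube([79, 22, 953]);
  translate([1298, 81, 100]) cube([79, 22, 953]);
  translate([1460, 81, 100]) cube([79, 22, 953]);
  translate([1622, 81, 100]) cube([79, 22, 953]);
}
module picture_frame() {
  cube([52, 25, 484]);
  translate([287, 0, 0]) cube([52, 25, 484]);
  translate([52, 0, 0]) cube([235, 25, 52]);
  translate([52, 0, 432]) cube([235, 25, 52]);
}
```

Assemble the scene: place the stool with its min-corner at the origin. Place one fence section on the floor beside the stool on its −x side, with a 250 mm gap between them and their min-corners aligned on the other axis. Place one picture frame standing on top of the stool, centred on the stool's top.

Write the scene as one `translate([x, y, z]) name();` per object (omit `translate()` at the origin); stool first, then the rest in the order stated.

stool();
translate([-2116, 0, 0]) fence_section();
translate([8, 158, 440]) picture_frame();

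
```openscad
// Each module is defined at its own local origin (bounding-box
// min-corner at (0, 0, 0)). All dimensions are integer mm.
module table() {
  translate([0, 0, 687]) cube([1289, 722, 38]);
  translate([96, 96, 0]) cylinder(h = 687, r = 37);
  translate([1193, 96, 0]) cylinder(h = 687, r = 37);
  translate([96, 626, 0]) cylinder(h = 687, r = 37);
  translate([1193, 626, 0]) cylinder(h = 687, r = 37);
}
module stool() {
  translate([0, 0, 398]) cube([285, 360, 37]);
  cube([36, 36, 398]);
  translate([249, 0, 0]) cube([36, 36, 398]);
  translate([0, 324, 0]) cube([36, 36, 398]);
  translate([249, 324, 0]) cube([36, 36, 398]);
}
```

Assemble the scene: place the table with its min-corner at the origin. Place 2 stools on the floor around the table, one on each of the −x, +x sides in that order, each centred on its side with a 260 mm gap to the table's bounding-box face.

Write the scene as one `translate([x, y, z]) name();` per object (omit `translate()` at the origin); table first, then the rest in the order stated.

table();
translate([-545, 181, 0]) stool();
translate([1549, 181, 0]) stool();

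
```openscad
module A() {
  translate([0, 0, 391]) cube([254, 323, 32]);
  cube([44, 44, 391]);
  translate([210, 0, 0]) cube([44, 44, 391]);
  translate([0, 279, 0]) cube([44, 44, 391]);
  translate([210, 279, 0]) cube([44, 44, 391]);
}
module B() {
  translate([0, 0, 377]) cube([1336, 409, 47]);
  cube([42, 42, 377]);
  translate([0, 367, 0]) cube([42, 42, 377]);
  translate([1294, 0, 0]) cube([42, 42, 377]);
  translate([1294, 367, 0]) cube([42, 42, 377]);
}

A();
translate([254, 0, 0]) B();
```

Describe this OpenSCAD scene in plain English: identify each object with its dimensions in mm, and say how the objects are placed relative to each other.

A is a simple wooden stool: a rectangular seat 254 mm (x) by 323 mm (y), 32 mm thick, top face at z = 423 mm, on four square legs, each 44×44 mm in cross-section. The legs rest on z = 0, each flush with a corner of the seat.

B is a bench: a 1336×409 mm seat slab, 47 mm thick, top at z = 424 mm, on four 42×42 mm square legs flush with the seat corners and standing on z = 0.

The bench is against the stool's +x side, with their −y faces flush.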